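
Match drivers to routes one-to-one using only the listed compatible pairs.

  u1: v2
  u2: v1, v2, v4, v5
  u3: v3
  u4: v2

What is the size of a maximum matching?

Unit-capacity flow: source→left, listed edges, right→sink; max matching = max flow.
Augmenting path u1→v2 (+1); matched 1.
Augmenting path u2→v1 (+1); matched 2.
Augmenting path u3→v3 (+1); matched 3.
No augmenting path remains; maximum matching = 3.
König certificate: {u2, u3, v2} is a vertex cover of size 3 (every listed pair touches it), so no matching can be larger.

3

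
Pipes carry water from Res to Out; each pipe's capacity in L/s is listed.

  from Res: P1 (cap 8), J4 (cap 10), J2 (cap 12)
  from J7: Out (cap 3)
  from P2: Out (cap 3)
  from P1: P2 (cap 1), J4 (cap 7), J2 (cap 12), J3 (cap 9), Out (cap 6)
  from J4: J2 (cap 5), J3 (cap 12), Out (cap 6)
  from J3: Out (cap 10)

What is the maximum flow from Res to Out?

Augment Res→P1→Out: bottleneck 6, flow now 6.
Augment Res→J4→Out: bottleneck 6, flow now 12.
Augment Res→P1→P2→Out: bottleneck 1, flow now 13.
Augment Res→P1→J3→Out: bottleneck 1, flow now 14.
Augment Res→J4→J3→Out: bottleneck 4, flow now 18.
No augmenting path remains; maximum flow = 18.
In the residual graph, reachable from Res: {Res, J2}.
Min-cut edges: Res→P1 (8), Res→J4 (10); capacity 8 + 10 = 18.
This cut is saturated, so no flow can exceed 18.

18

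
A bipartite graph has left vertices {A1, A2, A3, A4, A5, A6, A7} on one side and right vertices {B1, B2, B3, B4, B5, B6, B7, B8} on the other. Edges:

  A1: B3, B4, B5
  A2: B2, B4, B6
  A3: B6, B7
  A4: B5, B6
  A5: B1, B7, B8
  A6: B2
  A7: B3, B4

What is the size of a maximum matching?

Unit-capacity flow: source→left, listed edges, right→sink; max matching = max flow.
Augmenting path A1→B3 (+1); matched 1.
Augmenting path A2→B2 (+1); matched 2.
Augmenting path A3→B6 (+1); matched 3.
Augmenting path A4→B5 (+1); matched 4.
Augmenting path A5→B1 (+1); matched 5.
Augmenting path A7→B4 (+1); matched 6.
Augmenting path A6→B2→A2→B6→A3→B7 (+1); matched 7.
No augmenting path remains; maximum matching = 7.
König certificate: {A1, A2, A3, A4, A5, A6, A7} is a vertex cover of size 7 (every listed pair touches it), so no matching can be larger.

7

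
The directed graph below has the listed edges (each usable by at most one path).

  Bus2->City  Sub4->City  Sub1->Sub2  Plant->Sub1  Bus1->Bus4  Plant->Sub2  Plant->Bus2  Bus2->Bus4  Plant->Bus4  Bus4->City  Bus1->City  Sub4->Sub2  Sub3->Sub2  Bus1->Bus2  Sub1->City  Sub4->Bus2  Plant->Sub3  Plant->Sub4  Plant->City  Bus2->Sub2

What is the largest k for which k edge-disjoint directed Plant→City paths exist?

5

Assign every edge capacity 1; by Menger, the answer equals the max flow.
Path Plant→City (+1); total 1.
Path Plant→Sub4→City (+1); total 2.
Path Plant→Sub1→City (+1); total 3.
Path Plant→Bus2→City (+1); total 4.
Path Plant→Bus4→City (+1); total 5.
No residual Plant→City path; max flow = 5.
Certifying cut of size 5: {Plant→Bus2, Plant→Bus4, Plant→City, Plant→Sub1, Plant→Sub4}.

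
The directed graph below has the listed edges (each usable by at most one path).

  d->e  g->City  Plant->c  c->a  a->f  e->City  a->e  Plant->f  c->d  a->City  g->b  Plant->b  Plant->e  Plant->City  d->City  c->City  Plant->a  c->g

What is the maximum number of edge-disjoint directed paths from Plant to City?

4

Assign every edge capacity 1; by Menger, the answer equals the max flow.
Path Plant→City (+1); total 1.
Path Plant→a→City (+1); total 2.
Path Plant→c→City (+1); total 3.
Path Plant→e→City (+1); total 4.
No residual Plant→City path; max flow = 4.
Certifying cut of size 4: {Plant→City, Plant→a, Plant→c, Plant→e}.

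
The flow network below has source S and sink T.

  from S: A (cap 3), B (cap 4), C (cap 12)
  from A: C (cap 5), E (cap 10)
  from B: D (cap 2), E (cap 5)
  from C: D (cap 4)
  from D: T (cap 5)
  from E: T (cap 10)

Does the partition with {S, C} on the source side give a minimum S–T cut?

Yes — it is a minimum cut (capacity 11).

Given cut capacity: 3 + 4 + 4 = 11.
Augment S→A→E→T: bottleneck 3, flow now 3.
Augment S→B→D→T: bottleneck 2, flow now 5.
Augment S→B→E→T: bottleneck 2, flow now 7.
Augment S→C→D→T: bottleneck 3, flow now 10.
Augment S→C→D→B→E→T: bottleneck 1, flow now 11. (uses reverse residual edge)
No augmenting path remains; maximum flow = 11.
Cut capacity 11 equals the max flow, so it is a minimum cut.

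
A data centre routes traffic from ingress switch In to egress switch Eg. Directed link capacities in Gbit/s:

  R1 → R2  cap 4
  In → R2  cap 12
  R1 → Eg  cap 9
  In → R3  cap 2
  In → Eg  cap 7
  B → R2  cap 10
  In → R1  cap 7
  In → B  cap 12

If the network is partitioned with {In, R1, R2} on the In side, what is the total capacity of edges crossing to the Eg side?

Edges leaving {In, R1, R2}: In→B (12), In→R3 (2), In→Eg (7), R1→Eg (9).
Cut capacity = 12 + 2 + 7 + 9 = 30.

30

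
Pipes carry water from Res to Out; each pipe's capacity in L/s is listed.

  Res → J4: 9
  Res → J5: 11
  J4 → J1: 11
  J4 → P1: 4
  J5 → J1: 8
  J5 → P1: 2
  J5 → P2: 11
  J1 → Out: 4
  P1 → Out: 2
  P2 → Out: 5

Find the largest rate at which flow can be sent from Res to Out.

11

Augment Res→J4→J1→Out: bottleneck 4, flow now 4.
Augment Res→J4→P1→Out: bottleneck 2, flow now 6.
Augment Res→J5→P2→Out: bottleneck 5, flow now 11.
No augmenting path remains; maximum flow = 11.
In the residual graph, reachable from Res: {Res, J4, J5, J1, P1, P2}.
Min-cut edges: J1→Out (4), P1→Out (2), P2→Out (5); capacity 4 + 2 + 5 = 11.
This cut is saturated, so no flow can exceed 11.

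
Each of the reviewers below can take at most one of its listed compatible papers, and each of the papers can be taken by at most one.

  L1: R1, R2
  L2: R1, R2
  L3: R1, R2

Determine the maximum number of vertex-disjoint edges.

2

Unit-capacity flow: source→left, listed edges, right→sink; max matching = max flow.
Augmenting path L1→R1 (+1); matched 1.
Augmenting path L2→R2 (+1); matched 2.
No augmenting path remains; maximum matching = 2.
König certificate: {R1, R2} is a vertex cover of size 2 (every listed pair touches it), so no matching can be larger.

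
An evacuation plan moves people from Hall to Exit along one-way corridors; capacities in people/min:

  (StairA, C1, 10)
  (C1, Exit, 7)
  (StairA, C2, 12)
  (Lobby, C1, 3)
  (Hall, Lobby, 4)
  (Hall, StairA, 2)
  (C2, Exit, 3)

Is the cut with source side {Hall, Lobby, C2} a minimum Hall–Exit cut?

Given cut capacity: 2 + 3 + 3 = 8.
Augment Hall→StairA→C2→Exit: bottleneck 2, flow now 2.
Augment Hall→Lobby→C1→Exit: bottleneck 3, flow now 5.
No augmenting path remains; maximum flow = 5.
In the residual graph, reachable from Hall: {Hall, Lobby}.
Min-cut edges: Hall→StairA (2), Lobby→C1 (3); capacity 2 + 3 = 5.
Cut capacity 8 exceeds the max flow 5, so it is not minimum.

No — its capacity is 8, but the minimum cut has capacity 5.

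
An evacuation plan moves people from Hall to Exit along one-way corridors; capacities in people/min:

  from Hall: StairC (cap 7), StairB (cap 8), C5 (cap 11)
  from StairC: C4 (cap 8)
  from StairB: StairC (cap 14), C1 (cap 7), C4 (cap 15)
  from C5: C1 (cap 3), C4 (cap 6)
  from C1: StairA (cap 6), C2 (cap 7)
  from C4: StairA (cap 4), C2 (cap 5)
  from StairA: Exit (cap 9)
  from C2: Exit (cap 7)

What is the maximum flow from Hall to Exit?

Augment Hall→StairC→C4→StairA→Exit: bottleneck 4, flow now 4.
Augment Hall→StairC→C4→C2→Exit: bottleneck 3, flow now 7.
Augment Hall→StairB→C1→StairA→Exit: bottleneck 5, flow now 12.
Augment Hall→StairB→C1→C2→Exit: bottleneck 2, flow now 14.
Augment Hall→StairB→C4→C2→Exit: bottleneck 1, flow now 15.
Augment Hall→C5→C1→C2→Exit: bottleneck 1, flow now 16.
No augmenting path remains; maximum flow = 16.
In the residual graph, reachable from Hall: {Hall, StairC, StairB, C5, C1, C4, StairA, C2}.
Min-cut edges: StairA→Exit (9), C2→Exit (7); capacity 9 + 7 = 16.
This cut is saturated, so no flow can exceed 16.

16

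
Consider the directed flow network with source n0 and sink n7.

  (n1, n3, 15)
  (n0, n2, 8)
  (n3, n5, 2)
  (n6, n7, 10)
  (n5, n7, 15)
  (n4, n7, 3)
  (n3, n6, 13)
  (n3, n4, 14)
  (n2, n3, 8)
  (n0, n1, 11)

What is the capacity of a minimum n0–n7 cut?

Augment n0→n1→n3→n4→n7: bottleneck 3, flow now 3.
Augment n0→n1→n3→n5→n7: bottleneck 2, flow now 5.
Augment n0→n1→n3→n6→n7: bottleneck 6, flow now 11.
Augment n0→n2→n3→n6→n7: bottleneck 4, flow now 15.
No augmenting path remains; maximum flow = 15.
By max-flow min-cut, the minimum cut capacity equals the max flow.
In the residual graph, reachable from n0: {n0, n1, n2, n3, n4, n6}.
Min-cut edges: n3→n5 (2), n4→n7 (3), n6→n7 (10); capacity 2 + 3 + 10 = 15.

15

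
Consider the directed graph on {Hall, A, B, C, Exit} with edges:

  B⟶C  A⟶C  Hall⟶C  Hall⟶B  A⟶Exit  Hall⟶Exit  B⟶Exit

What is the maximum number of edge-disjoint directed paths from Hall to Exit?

Assign every edge capacity 1; by Menger, the answer equals the max flow.
Path Hall→Exit (+1); total 1.
Path Hall→B→Exit (+1); total 2.
No residual Hall→Exit path; max flow = 2.
Certifying cut of size 2: {Hall→B, Hall→Exit}.

2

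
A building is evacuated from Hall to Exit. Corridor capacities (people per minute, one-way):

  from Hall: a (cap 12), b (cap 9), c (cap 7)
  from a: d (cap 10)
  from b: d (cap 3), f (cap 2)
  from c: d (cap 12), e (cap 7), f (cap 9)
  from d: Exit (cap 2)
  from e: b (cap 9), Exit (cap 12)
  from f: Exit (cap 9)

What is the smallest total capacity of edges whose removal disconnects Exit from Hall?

11

Augment Hall→a→d→Exit: bottleneck 2, flow now 2.
Augment Hall→b→f→Exit: bottleneck 2, flow now 4.
Augment Hall→c→e→Exit: bottleneck 7, flow now 11.
No augmenting path remains; maximum flow = 11.
By max-flow min-cut, the minimum cut capacity equals the max flow.
In the residual graph, reachable from Hall: {Hall, a, b, d}.
Min-cut edges: Hall→c (7), b→f (2), d→Exit (2); capacity 7 + 2 + 2 = 11.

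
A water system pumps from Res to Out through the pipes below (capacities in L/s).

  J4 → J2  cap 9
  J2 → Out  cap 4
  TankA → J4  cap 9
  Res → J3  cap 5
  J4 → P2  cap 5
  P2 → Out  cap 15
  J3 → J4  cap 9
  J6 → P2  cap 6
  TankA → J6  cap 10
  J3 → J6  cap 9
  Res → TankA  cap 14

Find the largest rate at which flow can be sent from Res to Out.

Augment Res→TankA→J4→P2→Out: bottleneck 5, flow now 5.
Augment Res→TankA→J4→J2→Out: bottleneck 4, flow now 9.
Augment Res→TankA→J6→P2→Out: bottleneck 5, flow now 14.
Augment Res→J3→J6→P2→Out: bottleneck 1, flow now 15.
No augmenting path remains; maximum flow = 15.
In the residual graph, reachable from Res: {Res, TankA, J3, J4, J6, J2}.
Min-cut edges: J4→P2 (5), J6→P2 (6), J2→Out (4); capacity 5 + 6 + 4 = 15.
This cut is saturated, so no flow can exceed 15.

15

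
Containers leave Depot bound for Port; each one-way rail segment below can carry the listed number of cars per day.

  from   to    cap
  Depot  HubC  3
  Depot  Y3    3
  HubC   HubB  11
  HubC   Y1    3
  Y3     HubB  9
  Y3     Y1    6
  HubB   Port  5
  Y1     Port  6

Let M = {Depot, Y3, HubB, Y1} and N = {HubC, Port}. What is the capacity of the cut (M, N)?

14

Edges leaving {Depot, Y3, HubB, Y1}: Depot→HubC (3), HubB→Port (5), Y1→Port (6).
Cut capacity = 3 + 5 + 6 = 14.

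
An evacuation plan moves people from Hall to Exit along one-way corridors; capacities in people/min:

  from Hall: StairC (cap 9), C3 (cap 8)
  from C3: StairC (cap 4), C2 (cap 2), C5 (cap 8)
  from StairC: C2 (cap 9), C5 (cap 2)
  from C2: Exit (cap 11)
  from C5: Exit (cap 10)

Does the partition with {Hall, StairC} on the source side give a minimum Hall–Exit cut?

Given cut capacity: 8 + 9 + 2 = 19.
Augment Hall→C3→C2→Exit: bottleneck 2, flow now 2.
Augment Hall→C3→C5→Exit: bottleneck 6, flow now 8.
Augment Hall→StairC→C2→Exit: bottleneck 9, flow now 17.
No augmenting path remains; maximum flow = 17.
In the residual graph, reachable from Hall: {Hall}.
Min-cut edges: Hall→C3 (8), Hall→StairC (9); capacity 8 + 9 = 17.
Cut capacity 19 exceeds the max flow 17, so it is not minimum.

No — its capacity is 19, but the minimum cut has capacity 17.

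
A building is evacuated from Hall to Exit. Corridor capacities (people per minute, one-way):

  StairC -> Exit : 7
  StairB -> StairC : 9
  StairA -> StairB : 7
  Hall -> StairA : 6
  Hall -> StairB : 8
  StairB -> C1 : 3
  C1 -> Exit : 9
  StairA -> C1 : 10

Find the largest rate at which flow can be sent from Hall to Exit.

Augment Hall→StairA→C1→Exit: bottleneck 6, flow now 6.
Augment Hall→StairB→StairC→Exit: bottleneck 7, flow now 13.
Augment Hall→StairB→C1→Exit: bottleneck 1, flow now 14.
No augmenting path remains; maximum flow = 14.
In the residual graph, reachable from Hall: {Hall}.
Min-cut edges: Hall→StairA (6), Hall→StairB (8); capacity 6 + 8 = 14.
This cut is saturated, so no flow can exceed 14.

14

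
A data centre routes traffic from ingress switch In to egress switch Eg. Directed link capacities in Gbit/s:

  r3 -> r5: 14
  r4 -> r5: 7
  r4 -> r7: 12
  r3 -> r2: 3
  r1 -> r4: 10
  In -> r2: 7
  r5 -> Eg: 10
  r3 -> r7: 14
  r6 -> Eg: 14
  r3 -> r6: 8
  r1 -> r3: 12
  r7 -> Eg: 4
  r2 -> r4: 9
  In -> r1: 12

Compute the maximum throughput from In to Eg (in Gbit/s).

Augment In→r1→r3→r5→Eg: bottleneck 10, flow now 10.
Augment In→r1→r3→r6→Eg: bottleneck 2, flow now 12.
Augment In→r2→r4→r7→Eg: bottleneck 4, flow now 16.
Augment In→r2→r4→r5→r3→r6→Eg: bottleneck 3, flow now 19. (uses reverse residual edge)
No augmenting path remains; maximum flow = 19.
In the residual graph, reachable from In: {In}.
Min-cut edges: In→r1 (12), In→r2 (7); capacity 12 + 7 = 19.
This cut is saturated, so no flow can exceed 19.

19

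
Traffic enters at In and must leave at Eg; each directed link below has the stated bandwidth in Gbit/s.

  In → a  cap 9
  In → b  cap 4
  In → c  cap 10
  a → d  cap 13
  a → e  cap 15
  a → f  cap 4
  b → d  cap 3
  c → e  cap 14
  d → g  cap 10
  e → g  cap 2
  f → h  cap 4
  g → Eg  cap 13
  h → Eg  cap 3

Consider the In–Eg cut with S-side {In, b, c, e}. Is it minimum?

Given cut capacity: 9 + 3 + 2 = 14.
Augment In→a→d→g→Eg: bottleneck 9, flow now 9.
Augment In→b→d→g→Eg: bottleneck 1, flow now 10.
Augment In→c→e→g→Eg: bottleneck 2, flow now 12.
Augment In→b→d→a→f→h→Eg: bottleneck 2, flow now 14. (uses reverse residual edge)
No augmenting path remains; maximum flow = 14.
Cut capacity 14 equals the max flow, so it is a minimum cut.

Yes — it is a minimum cut (capacity 14).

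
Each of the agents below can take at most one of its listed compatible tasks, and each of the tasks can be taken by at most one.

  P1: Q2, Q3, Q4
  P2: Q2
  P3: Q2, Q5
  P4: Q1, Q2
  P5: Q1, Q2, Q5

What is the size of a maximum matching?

Unit-capacity flow: source→left, listed edges, right→sink; max matching = max flow.
Augmenting path P1→Q2 (+1); matched 1.
Augmenting path P3→Q5 (+1); matched 2.
Augmenting path P4→Q1 (+1); matched 3.
Augmenting path P2→Q2→P1→Q3 (+1); matched 4.
No augmenting path remains; maximum matching = 4.
König certificate: {P1, Q1, Q2, Q5} is a vertex cover of size 4 (every listed pair touches it), so no matching can be larger.

4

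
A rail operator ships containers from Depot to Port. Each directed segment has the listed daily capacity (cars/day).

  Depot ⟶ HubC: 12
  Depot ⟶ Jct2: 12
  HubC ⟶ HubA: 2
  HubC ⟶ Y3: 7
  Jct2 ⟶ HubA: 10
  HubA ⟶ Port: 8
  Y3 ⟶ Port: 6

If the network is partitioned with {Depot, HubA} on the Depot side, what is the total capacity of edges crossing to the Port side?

32

Edges leaving {Depot, HubA}: Depot→HubC (12), Depot→Jct2 (12), HubA→Port (8).
Cut capacity = 12 + 12 + 8 = 32.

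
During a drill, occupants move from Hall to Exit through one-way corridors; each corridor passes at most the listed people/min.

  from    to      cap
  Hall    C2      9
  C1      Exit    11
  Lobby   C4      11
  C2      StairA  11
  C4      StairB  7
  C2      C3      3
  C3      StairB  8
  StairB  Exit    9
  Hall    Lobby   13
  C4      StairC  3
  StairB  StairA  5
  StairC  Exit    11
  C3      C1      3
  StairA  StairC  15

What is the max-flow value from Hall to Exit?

19

Augment Hall→C2→C3→StairB→Exit: bottleneck 3, flow now 3.
Augment Hall→C2→StairA→StairC→Exit: bottleneck 6, flow now 9.
Augment Hall→Lobby→C4→StairB→Exit: bottleneck 6, flow now 15.
Augment Hall→Lobby→C4→StairC→Exit: bottleneck 3, flow now 18.
Augment Hall→Lobby→C4→StairB→C3→C1→Exit: bottleneck 1, flow now 19. (uses reverse residual edge)
No augmenting path remains; maximum flow = 19.
In the residual graph, reachable from Hall: {Hall, Lobby, C4}.
Min-cut edges: Hall→C2 (9), C4→StairB (7), C4→StairC (3); capacity 9 + 7 + 3 = 19.
This cut is saturated, so no flow can exceed 19.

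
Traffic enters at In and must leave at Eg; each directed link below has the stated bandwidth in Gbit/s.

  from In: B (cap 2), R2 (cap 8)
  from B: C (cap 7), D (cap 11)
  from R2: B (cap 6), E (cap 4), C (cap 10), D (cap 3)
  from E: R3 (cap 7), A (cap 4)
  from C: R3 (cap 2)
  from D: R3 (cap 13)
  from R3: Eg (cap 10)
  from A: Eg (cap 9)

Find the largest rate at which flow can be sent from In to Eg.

10

Augment In→B→C→R3→Eg: bottleneck 2, flow now 2.
Augment In→R2→E→R3→Eg: bottleneck 4, flow now 6.
Augment In→R2→D→R3→Eg: bottleneck 3, flow now 9.
Augment In→R2→B→D→R3→Eg: bottleneck 1, flow now 10.
No augmenting path remains; maximum flow = 10.
In the residual graph, reachable from In: {In}.
Min-cut edges: In→B (2), In→R2 (8); capacity 2 + 8 = 10.
This cut is saturated, so no flow can exceed 10.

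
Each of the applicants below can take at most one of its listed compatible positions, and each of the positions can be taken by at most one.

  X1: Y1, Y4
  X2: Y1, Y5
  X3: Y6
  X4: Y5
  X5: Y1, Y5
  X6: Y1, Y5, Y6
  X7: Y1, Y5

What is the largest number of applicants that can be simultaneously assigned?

Unit-capacity flow: source→left, listed edges, right→sink; max matching = max flow.
Augmenting path X1→Y1 (+1); matched 1.
Augmenting path X2→Y5 (+1); matched 2.
Augmenting path X3→Y6 (+1); matched 3.
Augmenting path X5→Y1→X1→Y4 (+1); matched 4.
No augmenting path remains; maximum matching = 4.
König certificate: {X1, Y1, Y5, Y6} is a vertex cover of size 4 (every listed pair touches it), so no matching can be larger.

4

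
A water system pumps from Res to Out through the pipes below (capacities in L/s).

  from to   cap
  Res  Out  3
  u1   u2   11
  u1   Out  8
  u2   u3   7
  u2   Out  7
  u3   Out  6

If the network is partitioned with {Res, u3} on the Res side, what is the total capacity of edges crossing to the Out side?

9

Edges leaving {Res, u3}: Res→Out (3), u3→Out (6).
Cut capacity = 3 + 6 = 9.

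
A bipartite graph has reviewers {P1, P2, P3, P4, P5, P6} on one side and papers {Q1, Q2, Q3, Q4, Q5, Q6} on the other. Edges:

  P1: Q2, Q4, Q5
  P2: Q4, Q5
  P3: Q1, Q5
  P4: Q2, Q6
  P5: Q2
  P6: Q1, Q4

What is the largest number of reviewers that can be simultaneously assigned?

5

Unit-capacity flow: source→left, listed edges, right→sink; max matching = max flow.
Augmenting path P1→Q2 (+1); matched 1.
Augmenting path P2→Q4 (+1); matched 2.
Augmenting path P3→Q1 (+1); matched 3.
Augmenting path P4→Q6 (+1); matched 4.
Augmenting path P5→Q2→P1→Q5 (+1); matched 5.
No augmenting path remains; maximum matching = 5.
König certificate: {P4, Q1, Q2, Q4, Q5} is a vertex cover of size 5 (every listed pair touches it), so no matching can be larger.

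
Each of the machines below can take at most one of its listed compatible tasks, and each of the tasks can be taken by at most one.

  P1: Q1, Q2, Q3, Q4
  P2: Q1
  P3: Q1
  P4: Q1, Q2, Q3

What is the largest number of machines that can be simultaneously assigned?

3

Unit-capacity flow: source→left, listed edges, right→sink; max matching = max flow.
Augmenting path P1→Q1 (+1); matched 1.
Augmenting path P4→Q2 (+1); matched 2.
Augmenting path P2→Q1→P1→Q3 (+1); matched 3.
No augmenting path remains; maximum matching = 3.
König certificate: {P1, P4, Q1} is a vertex cover of size 3 (every listed pair touches it), so no matching can be larger.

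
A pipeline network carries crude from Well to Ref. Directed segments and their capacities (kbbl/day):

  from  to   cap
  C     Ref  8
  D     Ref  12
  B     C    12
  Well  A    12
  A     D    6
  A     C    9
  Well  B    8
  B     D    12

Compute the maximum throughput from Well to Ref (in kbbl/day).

20

Augment Well→A→C→Ref: bottleneck 8, flow now 8.
Augment Well→A→D→Ref: bottleneck 4, flow now 12.
Augment Well→B→D→Ref: bottleneck 8, flow now 20.
No augmenting path remains; maximum flow = 20.
In the residual graph, reachable from Well: {Well}.
Min-cut edges: Well→A (12), Well→B (8); capacity 12 + 8 = 20.
This cut is saturated, so no flow can exceed 20.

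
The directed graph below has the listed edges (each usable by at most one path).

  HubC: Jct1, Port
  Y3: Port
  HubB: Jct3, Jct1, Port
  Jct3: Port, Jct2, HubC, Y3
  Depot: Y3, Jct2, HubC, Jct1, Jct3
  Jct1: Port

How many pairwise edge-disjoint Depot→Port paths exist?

Assign every edge capacity 1; by Menger, the answer equals the max flow.
Path Depot→Jct3→Port (+1); total 1.
Path Depot→HubC→Port (+1); total 2.
Path Depot→Y3→Port (+1); total 3.
Path Depot→Jct1→Port (+1); total 4.
No residual Depot→Port path; max flow = 4.
Certifying cut of size 4: {Depot→HubC, Depot→Jct1, Depot→Jct3, Depot→Y3}.

4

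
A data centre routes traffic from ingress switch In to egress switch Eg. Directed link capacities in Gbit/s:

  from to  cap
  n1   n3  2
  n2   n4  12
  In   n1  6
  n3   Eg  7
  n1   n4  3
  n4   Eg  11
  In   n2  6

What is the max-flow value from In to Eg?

11

Augment In→n1→n3→Eg: bottleneck 2, flow now 2.
Augment In→n1→n4→Eg: bottleneck 3, flow now 5.
Augment In→n2→n4→Eg: bottleneck 6, flow now 11.
No augmenting path remains; maximum flow = 11.
In the residual graph, reachable from In: {In, n1}.
Min-cut edges: In→n2 (6), n1→n3 (2), n1→n4 (3); capacity 6 + 2 + 3 = 11.
This cut is saturated, so no flow can exceed 11.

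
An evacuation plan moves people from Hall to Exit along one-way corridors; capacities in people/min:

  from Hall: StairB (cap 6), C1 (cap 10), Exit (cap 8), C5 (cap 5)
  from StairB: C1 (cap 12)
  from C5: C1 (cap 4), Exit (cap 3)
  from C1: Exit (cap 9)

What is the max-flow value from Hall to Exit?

Augment Hall→Exit: bottleneck 8, flow now 8.
Augment Hall→C5→Exit: bottleneck 3, flow now 11.
Augment Hall→C1→Exit: bottleneck 9, flow now 20.
No augmenting path remains; maximum flow = 20.
In the residual graph, reachable from Hall: {Hall, StairB, C5, C1}.
Min-cut edges: Hall→Exit (8), C5→Exit (3), C1→Exit (9); capacity 8 + 3 + 9 = 20.
This cut is saturated, so no flow can exceed 20.

20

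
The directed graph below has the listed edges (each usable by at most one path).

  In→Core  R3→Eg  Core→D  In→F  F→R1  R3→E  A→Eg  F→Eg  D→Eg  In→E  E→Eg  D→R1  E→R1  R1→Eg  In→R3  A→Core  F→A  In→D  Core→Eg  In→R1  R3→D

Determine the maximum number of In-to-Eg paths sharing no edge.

Assign every edge capacity 1; by Menger, the answer equals the max flow.
Path In→F→Eg (+1); total 1.
Path In→Core→Eg (+1); total 2.
Path In→R3→Eg (+1); total 3.
Path In→D→Eg (+1); total 4.
Path In→E→Eg (+1); total 5.
Path In→R1→Eg (+1); total 6.
No residual In→Eg path; max flow = 6.
Certifying cut of size 6: {In→Core, In→D, In→E, In→F, In→R1, In→R3}.

6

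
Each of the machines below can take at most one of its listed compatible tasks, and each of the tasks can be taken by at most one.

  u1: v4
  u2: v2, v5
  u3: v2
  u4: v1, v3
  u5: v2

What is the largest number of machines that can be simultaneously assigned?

4

Unit-capacity flow: source→left, listed edges, right→sink; max matching = max flow.
Augmenting path u1→v4 (+1); matched 1.
Augmenting path u2→v2 (+1); matched 2.
Augmenting path u4→v1 (+1); matched 3.
Augmenting path u3→v2→u2→v5 (+1); matched 4.
No augmenting path remains; maximum matching = 4.
König certificate: {u1, u2, u4, v2} is a vertex cover of size 4 (every listed pair touches it), so no matching can be larger.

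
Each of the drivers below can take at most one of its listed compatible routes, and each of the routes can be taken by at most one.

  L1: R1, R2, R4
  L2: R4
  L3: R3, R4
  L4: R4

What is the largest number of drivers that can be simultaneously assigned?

3

Unit-capacity flow: source→left, listed edges, right→sink; max matching = max flow.
Augmenting path L1→R1 (+1); matched 1.
Augmenting path L2→R4 (+1); matched 2.
Augmenting path L3→R3 (+1); matched 3.
No augmenting path remains; maximum matching = 3.
König certificate: {L1, L3, R4} is a vertex cover of size 3 (every listed pair touches it), so no matching can be larger.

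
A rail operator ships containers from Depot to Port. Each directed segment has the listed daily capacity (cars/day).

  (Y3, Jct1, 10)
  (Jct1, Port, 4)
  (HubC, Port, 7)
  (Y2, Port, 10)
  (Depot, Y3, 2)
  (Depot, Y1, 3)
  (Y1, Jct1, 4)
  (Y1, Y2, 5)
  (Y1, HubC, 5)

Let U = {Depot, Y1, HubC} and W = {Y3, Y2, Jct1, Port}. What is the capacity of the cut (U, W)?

18

Edges leaving {Depot, Y1, HubC}: Depot→Y3 (2), Y1→Y2 (5), Y1→Jct1 (4), HubC→Port (7).
Cut capacity = 2 + 5 + 4 + 7 = 18.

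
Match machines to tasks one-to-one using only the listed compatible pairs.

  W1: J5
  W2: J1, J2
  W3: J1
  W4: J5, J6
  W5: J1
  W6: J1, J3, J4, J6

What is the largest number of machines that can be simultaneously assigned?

Unit-capacity flow: source→left, listed edges, right→sink; max matching = max flow.
Augmenting path W1→J5 (+1); matched 1.
Augmenting path W2→J1 (+1); matched 2.
Augmenting path W4→J6 (+1); matched 3.
Augmenting path W6→J3 (+1); matched 4.
Augmenting path W3→J1→W2→J2 (+1); matched 5.
No augmenting path remains; maximum matching = 5.
König certificate: {W1, W2, W4, W6, J1} is a vertex cover of size 5 (every listed pair touches it), so no matching can be larger.

5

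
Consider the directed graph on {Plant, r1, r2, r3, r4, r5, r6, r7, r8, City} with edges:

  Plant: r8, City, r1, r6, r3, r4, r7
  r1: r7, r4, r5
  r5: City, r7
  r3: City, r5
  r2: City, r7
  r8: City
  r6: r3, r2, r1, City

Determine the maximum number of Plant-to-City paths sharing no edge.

5

Assign every edge capacity 1; by Menger, the answer equals the max flow.
Path Plant→City (+1); total 1.
Path Plant→r3→City (+1); total 2.
Path Plant→r6→City (+1); total 3.
Path Plant→r8→City (+1); total 4.
Path Plant→r1→r5→City (+1); total 5.
No residual Plant→City path; max flow = 5.
Certifying cut of size 5: {Plant→City, Plant→r1, Plant→r3, Plant→r6, Plant→r8}.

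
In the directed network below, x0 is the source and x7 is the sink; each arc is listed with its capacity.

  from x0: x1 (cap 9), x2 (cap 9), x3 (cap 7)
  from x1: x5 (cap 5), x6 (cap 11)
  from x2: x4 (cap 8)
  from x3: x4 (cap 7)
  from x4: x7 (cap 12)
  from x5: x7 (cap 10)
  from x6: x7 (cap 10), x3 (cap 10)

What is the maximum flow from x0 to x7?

Augment x0→x1→x5→x7: bottleneck 5, flow now 5.
Augment x0→x1→x6→x7: bottleneck 4, flow now 9.
Augment x0→x2→x4→x7: bottleneck 8, flow now 17.
Augment x0→x3→x4→x7: bottleneck 4, flow now 21.
No augmenting path remains; maximum flow = 21.
In the residual graph, reachable from x0: {x0, x2, x3, x4}.
Min-cut edges: x0→x1 (9), x4→x7 (12); capacity 9 + 12 = 21.
This cut is saturated, so no flow can exceed 21.

21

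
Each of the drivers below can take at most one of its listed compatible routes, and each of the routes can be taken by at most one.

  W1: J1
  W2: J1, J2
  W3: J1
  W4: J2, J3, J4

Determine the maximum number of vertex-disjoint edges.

Unit-capacity flow: source→left, listed edges, right→sink; max matching = max flow.
Augmenting path W1→J1 (+1); matched 1.
Augmenting path W2→J2 (+1); matched 2.
Augmenting path W4→J3 (+1); matched 3.
No augmenting path remains; maximum matching = 3.
König certificate: {W2, W4, J1} is a vertex cover of size 3 (every listed pair touches it), so no matching can be larger.

3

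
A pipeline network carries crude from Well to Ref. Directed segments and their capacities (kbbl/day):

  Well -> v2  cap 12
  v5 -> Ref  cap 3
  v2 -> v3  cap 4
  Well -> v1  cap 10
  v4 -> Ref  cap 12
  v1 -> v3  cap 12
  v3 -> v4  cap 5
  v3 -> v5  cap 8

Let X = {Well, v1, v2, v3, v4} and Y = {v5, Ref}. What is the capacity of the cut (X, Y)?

20

Edges leaving {Well, v1, v2, v3, v4}: v3→v5 (8), v4→Ref (12).
Cut capacity = 8 + 12 = 20.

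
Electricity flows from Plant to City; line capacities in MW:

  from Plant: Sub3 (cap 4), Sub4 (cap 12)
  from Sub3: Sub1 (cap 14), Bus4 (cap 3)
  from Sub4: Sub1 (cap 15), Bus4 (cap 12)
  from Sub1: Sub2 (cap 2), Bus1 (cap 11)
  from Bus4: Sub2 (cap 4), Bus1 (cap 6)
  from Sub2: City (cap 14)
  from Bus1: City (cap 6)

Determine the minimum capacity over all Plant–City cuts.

12

Augment Plant→Sub3→Sub1→Sub2→City: bottleneck 2, flow now 2.
Augment Plant→Sub3→Sub1→Bus1→City: bottleneck 2, flow now 4.
Augment Plant→Sub4→Sub1→Bus1→City: bottleneck 4, flow now 8.
Augment Plant→Sub4→Bus4→Sub2→City: bottleneck 4, flow now 12.
No augmenting path remains; maximum flow = 12.
By max-flow min-cut, the minimum cut capacity equals the max flow.
In the residual graph, reachable from Plant: {Plant, Sub3, Sub4, Sub1, Bus4, Bus1}.
Min-cut edges: Sub1→Sub2 (2), Bus4→Sub2 (4), Bus1→City (6); capacity 2 + 4 + 6 = 12.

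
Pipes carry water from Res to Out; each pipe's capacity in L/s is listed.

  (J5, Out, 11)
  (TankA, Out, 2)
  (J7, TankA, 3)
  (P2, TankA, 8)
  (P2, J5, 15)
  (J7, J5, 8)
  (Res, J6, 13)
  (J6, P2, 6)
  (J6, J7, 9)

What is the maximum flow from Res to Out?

Augment Res→J6→J7→J5→Out: bottleneck 8, flow now 8.
Augment Res→J6→J7→TankA→Out: bottleneck 1, flow now 9.
Augment Res→J6→P2→J5→Out: bottleneck 3, flow now 12.
Augment Res→J6→P2→TankA→Out: bottleneck 1, flow now 13.
No augmenting path remains; maximum flow = 13.
In the residual graph, reachable from Res: {Res}.
Min-cut edges: Res→J6 (13); capacity 13 = 13.
This cut is saturated, so no flow can exceed 13.

13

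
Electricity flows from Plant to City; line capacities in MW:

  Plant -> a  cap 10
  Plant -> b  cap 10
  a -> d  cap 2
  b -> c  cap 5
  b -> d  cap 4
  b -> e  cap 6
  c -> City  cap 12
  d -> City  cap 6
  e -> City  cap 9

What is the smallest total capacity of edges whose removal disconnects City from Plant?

12

Augment Plant→a→d→City: bottleneck 2, flow now 2.
Augment Plant→b→c→City: bottleneck 5, flow now 7.
Augment Plant→b→d→City: bottleneck 4, flow now 11.
Augment Plant→b→e→City: bottleneck 1, flow now 12.
No augmenting path remains; maximum flow = 12.
By max-flow min-cut, the minimum cut capacity equals the max flow.
In the residual graph, reachable from Plant: {Plant, a}.
Min-cut edges: Plant→b (10), a→d (2); capacity 10 + 2 = 12.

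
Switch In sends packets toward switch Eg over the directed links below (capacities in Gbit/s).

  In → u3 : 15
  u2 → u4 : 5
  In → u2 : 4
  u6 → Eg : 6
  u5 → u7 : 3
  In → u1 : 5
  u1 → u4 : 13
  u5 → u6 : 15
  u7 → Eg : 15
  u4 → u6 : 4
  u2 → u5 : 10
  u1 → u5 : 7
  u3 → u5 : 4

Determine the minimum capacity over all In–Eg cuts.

9

Augment In→u1→u4→u6→Eg: bottleneck 4, flow now 4.
Augment In→u1→u5→u6→Eg: bottleneck 1, flow now 5.
Augment In→u2→u5→u6→Eg: bottleneck 1, flow now 6.
Augment In→u2→u5→u7→Eg: bottleneck 3, flow now 9.
No augmenting path remains; maximum flow = 9.
By max-flow min-cut, the minimum cut capacity equals the max flow.
In the residual graph, reachable from In: {In, u1, u2, u3, u4, u5, u6}.
Min-cut edges: u5→u7 (3), u6→Eg (6); capacity 3 + 6 = 9.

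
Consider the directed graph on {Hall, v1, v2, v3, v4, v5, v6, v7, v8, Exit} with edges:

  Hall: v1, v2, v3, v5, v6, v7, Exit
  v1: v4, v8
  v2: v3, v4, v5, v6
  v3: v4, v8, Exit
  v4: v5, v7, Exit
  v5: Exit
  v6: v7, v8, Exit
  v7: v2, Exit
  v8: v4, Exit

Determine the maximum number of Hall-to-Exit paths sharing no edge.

7

Assign every edge capacity 1; by Menger, the answer equals the max flow.
Path Hall→Exit (+1); total 1.
Path Hall→v3→Exit (+1); total 2.
Path Hall→v5→Exit (+1); total 3.
Path Hall→v6→Exit (+1); total 4.
Path Hall→v7→Exit (+1); total 5.
Path Hall→v1→v4→Exit (+1); total 6.
Path Hall→v2→v3→v8→Exit (+1); total 7.
No residual Hall→Exit path; max flow = 7.
Certifying cut of size 7: {Hall→Exit, Hall→v1, Hall→v2, Hall→v3, Hall→v5, Hall→v6, Hall→v7}.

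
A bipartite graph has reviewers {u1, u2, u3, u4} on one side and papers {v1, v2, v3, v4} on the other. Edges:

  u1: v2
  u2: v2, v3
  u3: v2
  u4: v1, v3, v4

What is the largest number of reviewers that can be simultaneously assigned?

3

Unit-capacity flow: source→left, listed edges, right→sink; max matching = max flow.
Augmenting path u1→v2 (+1); matched 1.
Augmenting path u2→v3 (+1); matched 2.
Augmenting path u4→v1 (+1); matched 3.
No augmenting path remains; maximum matching = 3.
König certificate: {u2, u4, v2} is a vertex cover of size 3 (every listed pair touches it), so no matching can be larger.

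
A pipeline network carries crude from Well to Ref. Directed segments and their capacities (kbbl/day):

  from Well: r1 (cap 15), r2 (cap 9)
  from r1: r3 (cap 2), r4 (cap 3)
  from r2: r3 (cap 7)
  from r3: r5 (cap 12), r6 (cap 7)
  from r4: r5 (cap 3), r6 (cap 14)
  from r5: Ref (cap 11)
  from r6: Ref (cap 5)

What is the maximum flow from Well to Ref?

12

Augment Well→r1→r3→r5→Ref: bottleneck 2, flow now 2.
Augment Well→r1→r4→r5→Ref: bottleneck 3, flow now 5.
Augment Well→r2→r3→r5→Ref: bottleneck 6, flow now 11.
Augment Well→r2→r3→r6→Ref: bottleneck 1, flow now 12.
No augmenting path remains; maximum flow = 12.
In the residual graph, reachable from Well: {Well, r1, r2}.
Min-cut edges: r1→r3 (2), r1→r4 (3), r2→r3 (7); capacity 2 + 3 + 7 = 12.
This cut is saturated, so no flow can exceed 12.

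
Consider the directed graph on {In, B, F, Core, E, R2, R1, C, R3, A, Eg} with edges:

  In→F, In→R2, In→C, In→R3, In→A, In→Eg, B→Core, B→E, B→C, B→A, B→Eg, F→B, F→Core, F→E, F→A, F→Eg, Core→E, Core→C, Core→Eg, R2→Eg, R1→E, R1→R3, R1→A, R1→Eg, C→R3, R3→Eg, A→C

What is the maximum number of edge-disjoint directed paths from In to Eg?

4

Assign every edge capacity 1; by Menger, the answer equals the max flow.
Path In→Eg (+1); total 1.
Path In→F→Eg (+1); total 2.
Path In→R2→Eg (+1); total 3.
Path In→R3→Eg (+1); total 4.
No residual In→Eg path; max flow = 4.
Certifying cut of size 4: {In→Eg, In→F, In→R2, R3→Eg}.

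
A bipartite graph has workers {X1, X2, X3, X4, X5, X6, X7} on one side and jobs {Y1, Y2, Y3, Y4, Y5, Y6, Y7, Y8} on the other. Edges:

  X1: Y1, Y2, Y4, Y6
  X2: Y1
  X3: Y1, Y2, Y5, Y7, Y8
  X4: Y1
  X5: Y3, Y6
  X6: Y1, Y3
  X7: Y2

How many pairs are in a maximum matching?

6

Unit-capacity flow: source→left, listed edges, right→sink; max matching = max flow.
Augmenting path X1→Y1 (+1); matched 1.
Augmenting path X3→Y2 (+1); matched 2.
Augmenting path X5→Y3 (+1); matched 3.
Augmenting path X2→Y1→X1→Y4 (+1); matched 4.
Augmenting path X6→Y3→X5→Y6 (+1); matched 5.
Augmenting path X7→Y2→X3→Y5 (+1); matched 6.
No augmenting path remains; maximum matching = 6.
König certificate: {X1, X3, X5, X6, X7, Y1} is a vertex cover of size 6 (every listed pair touches it), so no matching can be larger.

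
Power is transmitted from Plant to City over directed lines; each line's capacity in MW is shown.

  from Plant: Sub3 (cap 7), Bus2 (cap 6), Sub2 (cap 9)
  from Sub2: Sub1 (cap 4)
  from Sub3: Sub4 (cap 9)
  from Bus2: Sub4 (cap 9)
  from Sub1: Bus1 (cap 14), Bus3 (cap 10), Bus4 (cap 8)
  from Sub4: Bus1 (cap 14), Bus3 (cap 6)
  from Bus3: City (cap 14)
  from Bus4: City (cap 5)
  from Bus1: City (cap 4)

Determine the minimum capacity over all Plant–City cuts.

Augment Plant→Sub2→Sub1→Bus3→City: bottleneck 4, flow now 4.
Augment Plant→Sub3→Sub4→Bus3→City: bottleneck 6, flow now 10.
Augment Plant→Sub3→Sub4→Bus1→City: bottleneck 1, flow now 11.
Augment Plant→Bus2→Sub4→Bus1→City: bottleneck 3, flow now 14.
No augmenting path remains; maximum flow = 14.
By max-flow min-cut, the minimum cut capacity equals the max flow.
In the residual graph, reachable from Plant: {Plant, Sub2, Sub3, Bus2, Sub4, Bus1}.
Min-cut edges: Sub2→Sub1 (4), Sub4→Bus3 (6), Bus1→City (4); capacity 4 + 6 + 4 = 14.

14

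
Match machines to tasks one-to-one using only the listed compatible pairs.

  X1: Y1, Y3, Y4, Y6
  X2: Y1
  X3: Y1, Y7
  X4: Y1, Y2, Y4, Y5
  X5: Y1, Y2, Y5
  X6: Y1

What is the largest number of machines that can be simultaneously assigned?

5

Unit-capacity flow: source→left, listed edges, right→sink; max matching = max flow.
Augmenting path X1→Y1 (+1); matched 1.
Augmenting path X3→Y7 (+1); matched 2.
Augmenting path X4→Y2 (+1); matched 3.
Augmenting path X5→Y5 (+1); matched 4.
Augmenting path X2→Y1→X1→Y3 (+1); matched 5.
No augmenting path remains; maximum matching = 5.
König certificate: {X1, X3, X4, X5, Y1} is a vertex cover of size 5 (every listed pair touches it), so no matching can be larger.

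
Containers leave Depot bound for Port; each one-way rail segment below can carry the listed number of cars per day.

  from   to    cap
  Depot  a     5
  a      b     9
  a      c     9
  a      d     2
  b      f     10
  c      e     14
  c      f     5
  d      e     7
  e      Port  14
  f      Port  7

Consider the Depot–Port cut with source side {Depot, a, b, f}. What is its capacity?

18

Edges leaving {Depot, a, b, f}: a→c (9), a→d (2), f→Port (7).
Cut capacity = 9 + 2 + 7 = 18.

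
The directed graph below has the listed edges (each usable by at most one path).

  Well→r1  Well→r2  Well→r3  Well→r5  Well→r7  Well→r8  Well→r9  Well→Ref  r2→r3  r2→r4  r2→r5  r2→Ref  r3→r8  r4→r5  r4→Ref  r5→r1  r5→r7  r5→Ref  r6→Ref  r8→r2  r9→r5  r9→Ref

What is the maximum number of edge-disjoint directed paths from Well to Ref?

5

Assign every edge capacity 1; by Menger, the answer equals the max flow.
Path Well→Ref (+1); total 1.
Path Well→r2→Ref (+1); total 2.
Path Well→r5→Ref (+1); total 3.
Path Well→r9→Ref (+1); total 4.
Path Well→r8→r2→r4→Ref (+1); total 5.
No residual Well→Ref path; max flow = 5.
Certifying cut of size 5: {Well→Ref, Well→r2, Well→r5, Well→r9, r8→r2}.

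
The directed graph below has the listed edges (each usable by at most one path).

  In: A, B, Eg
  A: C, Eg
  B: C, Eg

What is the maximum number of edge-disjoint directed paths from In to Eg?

3

Assign every edge capacity 1; by Menger, the answer equals the max flow.
Path In→Eg (+1); total 1.
Path In→A→Eg (+1); total 2.
Path In→B→Eg (+1); total 3.
No residual In→Eg path; max flow = 3.
Certifying cut of size 3: {In→A, In→B, In→Eg}.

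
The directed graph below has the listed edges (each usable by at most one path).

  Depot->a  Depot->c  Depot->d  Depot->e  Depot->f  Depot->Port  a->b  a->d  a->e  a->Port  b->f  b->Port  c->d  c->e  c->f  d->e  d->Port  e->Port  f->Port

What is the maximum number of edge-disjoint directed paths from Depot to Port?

5

Assign every edge capacity 1; by Menger, the answer equals the max flow.
Path Depot→Port (+1); total 1.
Path Depot→a→Port (+1); total 2.
Path Depot→d→Port (+1); total 3.
Path Depot→e→Port (+1); total 4.
Path Depot→f→Port (+1); total 5.
No residual Depot→Port path; max flow = 5.
Certifying cut of size 5: {Depot→Port, Depot→a, d→Port, e→Port, f→Port}.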